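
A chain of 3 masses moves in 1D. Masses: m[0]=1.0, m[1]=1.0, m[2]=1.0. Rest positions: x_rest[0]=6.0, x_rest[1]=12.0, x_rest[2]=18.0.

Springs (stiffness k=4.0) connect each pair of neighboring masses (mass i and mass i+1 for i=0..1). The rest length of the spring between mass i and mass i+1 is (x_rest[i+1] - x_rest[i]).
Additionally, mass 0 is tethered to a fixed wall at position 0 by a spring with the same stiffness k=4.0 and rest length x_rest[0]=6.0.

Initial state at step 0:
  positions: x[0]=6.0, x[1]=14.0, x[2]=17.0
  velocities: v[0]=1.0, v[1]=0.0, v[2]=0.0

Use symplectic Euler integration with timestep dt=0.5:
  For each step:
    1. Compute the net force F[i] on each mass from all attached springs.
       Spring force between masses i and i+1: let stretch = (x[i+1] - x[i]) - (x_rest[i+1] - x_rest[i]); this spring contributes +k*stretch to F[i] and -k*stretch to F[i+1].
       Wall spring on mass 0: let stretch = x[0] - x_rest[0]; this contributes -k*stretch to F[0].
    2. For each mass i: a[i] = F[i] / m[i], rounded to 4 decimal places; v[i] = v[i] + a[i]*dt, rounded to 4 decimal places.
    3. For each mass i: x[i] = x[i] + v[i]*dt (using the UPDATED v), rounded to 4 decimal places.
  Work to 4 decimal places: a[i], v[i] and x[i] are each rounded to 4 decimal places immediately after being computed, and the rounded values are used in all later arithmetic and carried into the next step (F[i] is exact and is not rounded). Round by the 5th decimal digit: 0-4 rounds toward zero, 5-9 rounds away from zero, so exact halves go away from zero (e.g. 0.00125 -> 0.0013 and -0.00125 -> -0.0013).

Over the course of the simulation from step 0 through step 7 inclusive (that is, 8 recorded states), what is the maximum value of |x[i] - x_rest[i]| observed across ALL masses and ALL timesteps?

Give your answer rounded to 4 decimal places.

Step 0: x=[6.0000 14.0000 17.0000] v=[1.0000 0.0000 0.0000]
Step 1: x=[8.5000 9.0000 20.0000] v=[5.0000 -10.0000 6.0000]
Step 2: x=[3.0000 14.5000 18.0000] v=[-11.0000 11.0000 -4.0000]
Step 3: x=[6.0000 12.0000 18.5000] v=[6.0000 -5.0000 1.0000]
Step 4: x=[9.0000 10.0000 18.5000] v=[6.0000 -4.0000 0.0000]
Step 5: x=[4.0000 15.5000 16.0000] v=[-10.0000 11.0000 -5.0000]
Step 6: x=[6.5000 10.0000 19.0000] v=[5.0000 -11.0000 6.0000]
Step 7: x=[6.0000 10.0000 19.0000] v=[-1.0000 0.0000 0.0000]
Max displacement = 3.5000

Answer: 3.5000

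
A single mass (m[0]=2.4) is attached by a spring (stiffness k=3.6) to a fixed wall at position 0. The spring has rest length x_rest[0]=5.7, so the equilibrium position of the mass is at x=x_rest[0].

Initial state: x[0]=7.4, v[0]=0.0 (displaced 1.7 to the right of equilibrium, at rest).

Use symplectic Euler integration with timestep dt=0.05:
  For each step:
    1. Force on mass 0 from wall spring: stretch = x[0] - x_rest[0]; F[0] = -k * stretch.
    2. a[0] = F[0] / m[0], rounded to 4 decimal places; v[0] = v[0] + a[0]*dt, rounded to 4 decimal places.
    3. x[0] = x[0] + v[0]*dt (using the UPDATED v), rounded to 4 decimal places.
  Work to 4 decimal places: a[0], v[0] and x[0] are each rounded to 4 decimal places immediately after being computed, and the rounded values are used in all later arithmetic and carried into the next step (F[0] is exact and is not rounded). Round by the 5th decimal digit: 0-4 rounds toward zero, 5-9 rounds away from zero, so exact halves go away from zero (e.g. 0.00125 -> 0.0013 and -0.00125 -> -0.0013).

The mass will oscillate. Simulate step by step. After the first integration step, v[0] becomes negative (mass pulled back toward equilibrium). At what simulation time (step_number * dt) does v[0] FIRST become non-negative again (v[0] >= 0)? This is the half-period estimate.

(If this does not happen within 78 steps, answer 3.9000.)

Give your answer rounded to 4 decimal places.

Answer: 2.6000

Derivation:
Step 0: x=[7.4000] v=[0.0000]
Step 1: x=[7.3936] v=[-0.1275]
Step 2: x=[7.3809] v=[-0.2545]
Step 3: x=[7.3619] v=[-0.3806]
Step 4: x=[7.3366] v=[-0.5052]
Step 5: x=[7.3052] v=[-0.6279]
Step 6: x=[7.2678] v=[-0.7483]
Step 7: x=[7.2245] v=[-0.8659]
Step 8: x=[7.1755] v=[-0.9802]
Step 9: x=[7.1210] v=[-1.0909]
Step 10: x=[7.0611] v=[-1.1975]
Step 11: x=[6.9961] v=[-1.2996]
Step 12: x=[6.9263] v=[-1.3968]
Step 13: x=[6.8519] v=[-1.4888]
Step 14: x=[6.7731] v=[-1.5752]
Step 15: x=[6.6903] v=[-1.6557]
Step 16: x=[6.6038] v=[-1.7300]
Step 17: x=[6.5139] v=[-1.7978]
Step 18: x=[6.4210] v=[-1.8588]
Step 19: x=[6.3254] v=[-1.9129]
Step 20: x=[6.2274] v=[-1.9598]
Step 21: x=[6.1274] v=[-1.9994]
Step 22: x=[6.0258] v=[-2.0315]
Step 23: x=[5.9230] v=[-2.0559]
Step 24: x=[5.8194] v=[-2.0726]
Step 25: x=[5.7153] v=[-2.0816]
Step 26: x=[5.6112] v=[-2.0828]
Step 27: x=[5.5074] v=[-2.0761]
Step 28: x=[5.4043] v=[-2.0617]
Step 29: x=[5.3023] v=[-2.0395]
Step 30: x=[5.2018] v=[-2.0097]
Step 31: x=[5.1032] v=[-1.9723]
Step 32: x=[5.0068] v=[-1.9275]
Step 33: x=[4.9130] v=[-1.8755]
Step 34: x=[4.8222] v=[-1.8165]
Step 35: x=[4.7347] v=[-1.7507]
Step 36: x=[4.6508] v=[-1.6783]
Step 37: x=[4.5708] v=[-1.5996]
Step 38: x=[4.4951] v=[-1.5149]
Step 39: x=[4.4239] v=[-1.4245]
Step 40: x=[4.3575] v=[-1.3288]
Step 41: x=[4.2961] v=[-1.2281]
Step 42: x=[4.2400] v=[-1.1228]
Step 43: x=[4.1893] v=[-1.0133]
Step 44: x=[4.1443] v=[-0.9000]
Step 45: x=[4.1051] v=[-0.7833]
Step 46: x=[4.0719] v=[-0.6637]
Step 47: x=[4.0448] v=[-0.5416]
Step 48: x=[4.0239] v=[-0.4175]
Step 49: x=[4.0093] v=[-0.2918]
Step 50: x=[4.0011] v=[-0.1650]
Step 51: x=[3.9992] v=[-0.0376]
Step 52: x=[4.0037] v=[0.0900]
First v>=0 after going negative at step 52, time=2.6000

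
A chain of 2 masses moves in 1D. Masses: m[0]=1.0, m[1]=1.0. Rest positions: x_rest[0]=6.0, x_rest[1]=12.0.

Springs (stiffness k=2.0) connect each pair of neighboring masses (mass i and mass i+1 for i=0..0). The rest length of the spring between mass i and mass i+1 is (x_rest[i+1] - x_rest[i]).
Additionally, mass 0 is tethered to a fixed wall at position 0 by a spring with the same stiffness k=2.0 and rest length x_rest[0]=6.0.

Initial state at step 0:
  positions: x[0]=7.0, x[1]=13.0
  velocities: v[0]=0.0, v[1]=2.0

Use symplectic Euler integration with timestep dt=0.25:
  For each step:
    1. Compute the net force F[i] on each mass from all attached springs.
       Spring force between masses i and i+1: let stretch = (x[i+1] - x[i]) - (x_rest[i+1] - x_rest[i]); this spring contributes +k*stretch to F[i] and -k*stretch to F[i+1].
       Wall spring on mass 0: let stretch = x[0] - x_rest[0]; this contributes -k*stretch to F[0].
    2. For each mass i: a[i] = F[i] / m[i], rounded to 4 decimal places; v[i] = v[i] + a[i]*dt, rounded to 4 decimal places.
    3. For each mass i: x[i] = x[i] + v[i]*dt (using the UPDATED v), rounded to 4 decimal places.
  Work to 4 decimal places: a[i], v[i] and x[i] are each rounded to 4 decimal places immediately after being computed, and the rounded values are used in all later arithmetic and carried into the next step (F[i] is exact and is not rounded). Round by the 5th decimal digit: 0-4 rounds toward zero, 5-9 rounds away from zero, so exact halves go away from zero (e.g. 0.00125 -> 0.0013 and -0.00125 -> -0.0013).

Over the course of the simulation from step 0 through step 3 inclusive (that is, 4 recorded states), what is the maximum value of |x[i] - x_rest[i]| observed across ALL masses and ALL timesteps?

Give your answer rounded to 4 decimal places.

Answer: 2.1934

Derivation:
Step 0: x=[7.0000 13.0000] v=[0.0000 2.0000]
Step 1: x=[6.8750 13.5000] v=[-0.5000 2.0000]
Step 2: x=[6.7188 13.9219] v=[-0.6250 1.6875]
Step 3: x=[6.6231 14.1934] v=[-0.3829 1.0860]
Max displacement = 2.1934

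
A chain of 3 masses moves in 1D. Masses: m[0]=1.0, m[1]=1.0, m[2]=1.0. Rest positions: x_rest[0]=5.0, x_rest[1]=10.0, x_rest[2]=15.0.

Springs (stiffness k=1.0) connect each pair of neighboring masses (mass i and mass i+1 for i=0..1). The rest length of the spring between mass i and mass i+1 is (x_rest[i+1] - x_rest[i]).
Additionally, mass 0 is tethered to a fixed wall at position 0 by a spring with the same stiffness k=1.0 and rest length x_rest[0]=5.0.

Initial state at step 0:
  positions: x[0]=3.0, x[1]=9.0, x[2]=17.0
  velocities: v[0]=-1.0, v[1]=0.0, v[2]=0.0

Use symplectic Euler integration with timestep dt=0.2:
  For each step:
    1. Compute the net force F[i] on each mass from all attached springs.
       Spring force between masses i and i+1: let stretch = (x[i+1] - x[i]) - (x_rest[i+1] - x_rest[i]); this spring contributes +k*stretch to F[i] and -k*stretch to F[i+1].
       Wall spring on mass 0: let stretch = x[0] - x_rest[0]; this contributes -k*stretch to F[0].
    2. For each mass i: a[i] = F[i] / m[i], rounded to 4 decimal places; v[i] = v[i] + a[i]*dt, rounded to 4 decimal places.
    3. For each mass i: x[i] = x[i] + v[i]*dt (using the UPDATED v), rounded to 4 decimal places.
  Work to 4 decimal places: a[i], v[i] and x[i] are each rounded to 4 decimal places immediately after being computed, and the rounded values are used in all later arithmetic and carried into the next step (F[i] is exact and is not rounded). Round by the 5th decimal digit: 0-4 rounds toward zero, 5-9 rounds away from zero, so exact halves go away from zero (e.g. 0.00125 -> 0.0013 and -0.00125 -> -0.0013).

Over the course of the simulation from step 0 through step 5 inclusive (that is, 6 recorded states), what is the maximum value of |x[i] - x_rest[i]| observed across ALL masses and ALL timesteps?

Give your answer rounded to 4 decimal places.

Answer: 2.0800

Derivation:
Step 0: x=[3.0000 9.0000 17.0000] v=[-1.0000 0.0000 0.0000]
Step 1: x=[2.9200 9.0800 16.8800] v=[-0.4000 0.4000 -0.6000]
Step 2: x=[2.9696 9.2256 16.6480] v=[0.2480 0.7280 -1.1600]
Step 3: x=[3.1507 9.4179 16.3191] v=[0.9053 0.9613 -1.6445]
Step 4: x=[3.4564 9.6355 15.9142] v=[1.5286 1.0881 -2.0247]
Step 5: x=[3.8710 9.8571 15.4581] v=[2.0731 1.1080 -2.2804]
Max displacement = 2.0800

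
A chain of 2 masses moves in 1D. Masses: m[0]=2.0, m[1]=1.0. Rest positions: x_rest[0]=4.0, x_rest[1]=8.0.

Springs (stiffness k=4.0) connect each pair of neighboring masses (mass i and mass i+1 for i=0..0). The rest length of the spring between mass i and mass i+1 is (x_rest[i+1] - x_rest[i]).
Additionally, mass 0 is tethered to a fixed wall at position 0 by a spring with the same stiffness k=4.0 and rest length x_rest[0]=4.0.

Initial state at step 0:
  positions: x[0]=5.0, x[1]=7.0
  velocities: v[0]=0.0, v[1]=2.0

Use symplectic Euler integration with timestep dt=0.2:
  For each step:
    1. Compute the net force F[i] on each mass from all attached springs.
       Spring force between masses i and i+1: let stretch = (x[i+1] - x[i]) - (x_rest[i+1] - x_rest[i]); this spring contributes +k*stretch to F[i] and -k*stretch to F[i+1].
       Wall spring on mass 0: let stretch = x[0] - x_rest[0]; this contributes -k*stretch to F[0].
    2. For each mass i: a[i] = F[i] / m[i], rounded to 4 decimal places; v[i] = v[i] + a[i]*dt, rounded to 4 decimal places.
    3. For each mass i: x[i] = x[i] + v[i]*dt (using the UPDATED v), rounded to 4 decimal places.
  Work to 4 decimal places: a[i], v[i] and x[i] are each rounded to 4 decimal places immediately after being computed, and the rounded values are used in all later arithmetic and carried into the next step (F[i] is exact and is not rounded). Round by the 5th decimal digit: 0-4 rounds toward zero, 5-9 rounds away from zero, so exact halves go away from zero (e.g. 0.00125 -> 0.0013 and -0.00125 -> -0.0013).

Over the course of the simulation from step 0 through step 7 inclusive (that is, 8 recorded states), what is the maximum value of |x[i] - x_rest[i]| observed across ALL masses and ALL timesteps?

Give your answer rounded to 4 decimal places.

Step 0: x=[5.0000 7.0000] v=[0.0000 2.0000]
Step 1: x=[4.7600 7.7200] v=[-1.2000 3.6000]
Step 2: x=[4.3760 8.6064] v=[-1.9200 4.4320]
Step 3: x=[3.9804 9.4559] v=[-1.9782 4.2477]
Step 4: x=[3.7044 10.0694] v=[-1.3802 3.0673]
Step 5: x=[3.6412 10.3045] v=[-0.3160 1.1753]
Step 6: x=[3.8198 10.1134] v=[0.8928 -0.9553]
Step 7: x=[4.1963 9.5554] v=[1.8823 -2.7902]
Max displacement = 2.3045

Answer: 2.3045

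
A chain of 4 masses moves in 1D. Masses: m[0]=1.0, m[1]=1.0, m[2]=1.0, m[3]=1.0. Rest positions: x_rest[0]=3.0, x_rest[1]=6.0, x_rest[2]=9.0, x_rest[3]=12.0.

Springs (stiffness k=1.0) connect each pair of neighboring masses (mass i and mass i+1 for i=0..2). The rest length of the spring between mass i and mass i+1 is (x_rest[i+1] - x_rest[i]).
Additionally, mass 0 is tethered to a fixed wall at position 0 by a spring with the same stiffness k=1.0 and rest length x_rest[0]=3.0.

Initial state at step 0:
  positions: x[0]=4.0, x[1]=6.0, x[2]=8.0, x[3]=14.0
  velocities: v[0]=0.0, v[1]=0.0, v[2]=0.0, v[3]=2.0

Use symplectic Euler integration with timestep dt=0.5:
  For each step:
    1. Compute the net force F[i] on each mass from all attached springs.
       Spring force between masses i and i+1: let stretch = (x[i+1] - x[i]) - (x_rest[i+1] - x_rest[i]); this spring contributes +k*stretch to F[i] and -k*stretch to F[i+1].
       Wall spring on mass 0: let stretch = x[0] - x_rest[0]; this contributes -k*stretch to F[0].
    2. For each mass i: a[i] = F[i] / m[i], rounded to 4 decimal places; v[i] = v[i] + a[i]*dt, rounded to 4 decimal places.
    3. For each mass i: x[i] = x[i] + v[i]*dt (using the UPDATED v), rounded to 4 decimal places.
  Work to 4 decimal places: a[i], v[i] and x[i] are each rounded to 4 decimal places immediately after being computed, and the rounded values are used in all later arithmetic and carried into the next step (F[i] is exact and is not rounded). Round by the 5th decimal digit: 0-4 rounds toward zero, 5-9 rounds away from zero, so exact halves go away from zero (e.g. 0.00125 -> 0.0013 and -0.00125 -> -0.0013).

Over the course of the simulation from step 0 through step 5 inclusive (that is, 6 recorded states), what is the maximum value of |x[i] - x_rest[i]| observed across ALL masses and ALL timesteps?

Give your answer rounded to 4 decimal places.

Answer: 3.2384

Derivation:
Step 0: x=[4.0000 6.0000 8.0000 14.0000] v=[0.0000 0.0000 0.0000 2.0000]
Step 1: x=[3.5000 6.0000 9.0000 14.2500] v=[-1.0000 0.0000 2.0000 0.5000]
Step 2: x=[2.7500 6.1250 10.5625 13.9375] v=[-1.5000 0.2500 3.1250 -0.6250]
Step 3: x=[2.1563 6.5157 11.8594 13.5313] v=[-1.1875 0.7813 2.5938 -0.8125]
Step 4: x=[2.1133 7.1525 12.2384 13.4571] v=[-0.0860 1.2735 0.7579 -0.1485]
Step 5: x=[2.8018 7.8010 11.6506 13.8282] v=[1.3770 1.2969 -1.1757 0.7422]
Max displacement = 3.2384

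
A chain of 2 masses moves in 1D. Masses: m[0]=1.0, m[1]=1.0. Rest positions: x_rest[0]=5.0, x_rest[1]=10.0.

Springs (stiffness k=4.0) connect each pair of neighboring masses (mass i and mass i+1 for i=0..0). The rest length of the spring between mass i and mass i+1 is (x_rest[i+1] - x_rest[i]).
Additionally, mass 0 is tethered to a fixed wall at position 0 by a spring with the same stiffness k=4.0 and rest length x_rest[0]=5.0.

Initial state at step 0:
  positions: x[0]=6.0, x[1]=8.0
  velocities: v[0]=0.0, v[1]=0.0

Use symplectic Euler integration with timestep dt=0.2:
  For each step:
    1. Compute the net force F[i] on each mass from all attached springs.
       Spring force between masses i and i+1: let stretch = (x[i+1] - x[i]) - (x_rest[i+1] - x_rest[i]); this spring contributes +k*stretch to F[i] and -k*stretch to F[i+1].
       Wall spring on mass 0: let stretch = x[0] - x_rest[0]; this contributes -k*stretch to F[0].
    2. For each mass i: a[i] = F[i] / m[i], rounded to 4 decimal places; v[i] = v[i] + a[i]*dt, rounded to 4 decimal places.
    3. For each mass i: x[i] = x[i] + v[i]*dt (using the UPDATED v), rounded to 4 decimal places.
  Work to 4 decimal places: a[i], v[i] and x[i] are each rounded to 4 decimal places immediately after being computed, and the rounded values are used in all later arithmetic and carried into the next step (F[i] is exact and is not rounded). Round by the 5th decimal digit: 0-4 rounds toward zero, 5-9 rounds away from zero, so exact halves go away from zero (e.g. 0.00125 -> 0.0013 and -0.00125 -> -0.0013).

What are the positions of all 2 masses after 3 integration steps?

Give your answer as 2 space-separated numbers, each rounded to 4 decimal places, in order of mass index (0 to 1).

Answer: 3.4492 10.0577

Derivation:
Step 0: x=[6.0000 8.0000] v=[0.0000 0.0000]
Step 1: x=[5.3600 8.4800] v=[-3.2000 2.4000]
Step 2: x=[4.3616 9.2608] v=[-4.9920 3.9040]
Step 3: x=[3.4492 10.0577] v=[-4.5619 3.9846]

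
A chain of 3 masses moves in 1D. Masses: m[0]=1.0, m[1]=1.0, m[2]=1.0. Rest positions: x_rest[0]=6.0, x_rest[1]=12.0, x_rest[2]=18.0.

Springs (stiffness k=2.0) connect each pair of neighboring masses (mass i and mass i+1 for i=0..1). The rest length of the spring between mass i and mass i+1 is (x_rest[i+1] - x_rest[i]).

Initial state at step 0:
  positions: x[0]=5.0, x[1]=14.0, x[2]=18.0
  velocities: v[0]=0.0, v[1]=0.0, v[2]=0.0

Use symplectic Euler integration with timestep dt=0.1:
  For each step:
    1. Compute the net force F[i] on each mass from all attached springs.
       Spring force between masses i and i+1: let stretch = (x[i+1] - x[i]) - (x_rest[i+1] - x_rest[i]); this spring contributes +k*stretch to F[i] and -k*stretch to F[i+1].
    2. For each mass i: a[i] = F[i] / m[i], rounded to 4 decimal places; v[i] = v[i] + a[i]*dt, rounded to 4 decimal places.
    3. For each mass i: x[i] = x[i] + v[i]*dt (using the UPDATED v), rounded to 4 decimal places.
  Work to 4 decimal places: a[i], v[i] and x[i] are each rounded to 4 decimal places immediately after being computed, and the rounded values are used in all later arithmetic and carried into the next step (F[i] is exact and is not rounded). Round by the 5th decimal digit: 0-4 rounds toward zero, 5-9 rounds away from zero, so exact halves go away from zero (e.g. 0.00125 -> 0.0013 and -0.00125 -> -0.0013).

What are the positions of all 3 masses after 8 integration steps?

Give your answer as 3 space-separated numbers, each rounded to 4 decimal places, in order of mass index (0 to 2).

Step 0: x=[5.0000 14.0000 18.0000] v=[0.0000 0.0000 0.0000]
Step 1: x=[5.0600 13.9000 18.0400] v=[0.6000 -1.0000 0.4000]
Step 2: x=[5.1768 13.7060 18.1172] v=[1.1680 -1.9400 0.7720]
Step 3: x=[5.3442 13.4296 18.2262] v=[1.6738 -2.7636 1.0898]
Step 4: x=[5.5533 13.0875 18.3593] v=[2.0909 -3.4214 1.3305]
Step 5: x=[5.7931 12.7001 18.5069] v=[2.3977 -3.8739 1.4761]
Step 6: x=[6.0510 12.2907 18.6584] v=[2.5791 -4.0939 1.5147]
Step 7: x=[6.3137 11.8839 18.8025] v=[2.6270 -4.0683 1.4412]
Step 8: x=[6.5678 11.5040 18.9283] v=[2.5410 -3.7986 1.2575]

Answer: 6.5678 11.5040 18.9283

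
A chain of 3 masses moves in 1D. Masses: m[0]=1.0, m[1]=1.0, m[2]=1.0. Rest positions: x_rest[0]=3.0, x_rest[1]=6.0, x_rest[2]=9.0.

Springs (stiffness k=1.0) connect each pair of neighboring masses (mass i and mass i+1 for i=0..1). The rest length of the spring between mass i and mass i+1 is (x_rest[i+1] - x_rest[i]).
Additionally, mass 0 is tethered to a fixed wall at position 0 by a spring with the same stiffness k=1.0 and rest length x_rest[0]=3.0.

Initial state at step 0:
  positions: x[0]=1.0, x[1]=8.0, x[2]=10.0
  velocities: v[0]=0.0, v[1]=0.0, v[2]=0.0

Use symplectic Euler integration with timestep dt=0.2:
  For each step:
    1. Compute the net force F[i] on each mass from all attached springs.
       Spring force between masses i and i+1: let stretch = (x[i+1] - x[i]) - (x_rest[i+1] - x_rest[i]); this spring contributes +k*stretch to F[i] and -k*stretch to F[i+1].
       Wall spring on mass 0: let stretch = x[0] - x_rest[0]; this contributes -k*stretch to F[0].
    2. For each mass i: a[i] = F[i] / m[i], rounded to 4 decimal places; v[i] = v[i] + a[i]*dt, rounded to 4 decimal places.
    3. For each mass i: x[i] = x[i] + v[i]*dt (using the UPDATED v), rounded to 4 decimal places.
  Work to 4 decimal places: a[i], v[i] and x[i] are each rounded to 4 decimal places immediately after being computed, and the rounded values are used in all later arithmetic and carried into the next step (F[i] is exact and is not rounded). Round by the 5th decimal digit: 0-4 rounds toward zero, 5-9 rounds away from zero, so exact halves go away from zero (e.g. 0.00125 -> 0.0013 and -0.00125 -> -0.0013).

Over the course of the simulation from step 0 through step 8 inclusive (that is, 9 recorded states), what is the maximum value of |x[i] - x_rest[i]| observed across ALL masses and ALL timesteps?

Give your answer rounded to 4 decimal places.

Answer: 2.2487

Derivation:
Step 0: x=[1.0000 8.0000 10.0000] v=[0.0000 0.0000 0.0000]
Step 1: x=[1.2400 7.8000 10.0400] v=[1.2000 -1.0000 0.2000]
Step 2: x=[1.6928 7.4272 10.1104] v=[2.2640 -1.8640 0.3520]
Step 3: x=[2.3073 6.9324 10.1935] v=[3.0723 -2.4742 0.4154]
Step 4: x=[3.0145 6.3830 10.2661] v=[3.5359 -2.7470 0.3632]
Step 5: x=[3.7358 5.8542 10.3034] v=[3.6067 -2.6441 0.1866]
Step 6: x=[4.3924 5.4186 10.2828] v=[3.2832 -2.1779 -0.1032]
Step 7: x=[4.9144 5.1365 10.1876] v=[2.6100 -1.4103 -0.4760]
Step 8: x=[5.2487 5.0476 10.0104] v=[1.6715 -0.4445 -0.8862]
Max displacement = 2.2487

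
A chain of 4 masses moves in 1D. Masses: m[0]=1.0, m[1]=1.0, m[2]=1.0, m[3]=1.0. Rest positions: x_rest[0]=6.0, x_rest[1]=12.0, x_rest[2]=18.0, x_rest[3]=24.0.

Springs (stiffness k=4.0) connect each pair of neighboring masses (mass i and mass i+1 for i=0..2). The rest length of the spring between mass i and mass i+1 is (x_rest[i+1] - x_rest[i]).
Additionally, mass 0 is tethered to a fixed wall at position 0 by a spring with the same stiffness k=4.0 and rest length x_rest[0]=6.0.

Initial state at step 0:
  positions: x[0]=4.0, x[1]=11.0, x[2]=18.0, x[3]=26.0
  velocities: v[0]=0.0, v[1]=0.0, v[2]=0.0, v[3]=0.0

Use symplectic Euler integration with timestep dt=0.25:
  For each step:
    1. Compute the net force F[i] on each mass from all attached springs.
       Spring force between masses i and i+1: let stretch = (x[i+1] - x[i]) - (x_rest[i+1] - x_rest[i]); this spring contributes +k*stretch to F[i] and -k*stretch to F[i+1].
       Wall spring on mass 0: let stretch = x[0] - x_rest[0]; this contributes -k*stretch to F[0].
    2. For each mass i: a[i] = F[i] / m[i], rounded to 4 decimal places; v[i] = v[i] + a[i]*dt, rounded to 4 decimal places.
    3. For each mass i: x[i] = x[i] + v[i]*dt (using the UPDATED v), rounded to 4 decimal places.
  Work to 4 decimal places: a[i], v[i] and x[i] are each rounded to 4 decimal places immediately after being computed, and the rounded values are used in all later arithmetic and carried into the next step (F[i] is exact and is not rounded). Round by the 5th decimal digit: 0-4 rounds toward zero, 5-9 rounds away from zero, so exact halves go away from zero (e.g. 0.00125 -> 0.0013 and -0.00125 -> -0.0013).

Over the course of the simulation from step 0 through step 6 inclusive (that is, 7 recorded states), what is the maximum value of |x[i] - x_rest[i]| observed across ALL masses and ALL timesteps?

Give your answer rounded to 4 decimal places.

Answer: 2.2910

Derivation:
Step 0: x=[4.0000 11.0000 18.0000 26.0000] v=[0.0000 0.0000 0.0000 0.0000]
Step 1: x=[4.7500 11.0000 18.2500 25.5000] v=[3.0000 0.0000 1.0000 -2.0000]
Step 2: x=[5.8750 11.2500 18.5000 24.6875] v=[4.5000 1.0000 1.0000 -3.2500]
Step 3: x=[6.8750 11.9688 18.4844 23.8281] v=[4.0000 2.8750 -0.0625 -3.4375]
Step 4: x=[7.4297 13.0430 18.1758 23.1328] v=[2.2188 4.2968 -1.2344 -2.7812]
Step 5: x=[7.5303 13.9971 17.8233 22.6983] v=[0.4024 3.8163 -1.4102 -1.7382]
Step 6: x=[7.3650 14.2910 17.7330 22.5450] v=[-0.6611 1.1757 -0.3614 -0.6132]
Max displacement = 2.2910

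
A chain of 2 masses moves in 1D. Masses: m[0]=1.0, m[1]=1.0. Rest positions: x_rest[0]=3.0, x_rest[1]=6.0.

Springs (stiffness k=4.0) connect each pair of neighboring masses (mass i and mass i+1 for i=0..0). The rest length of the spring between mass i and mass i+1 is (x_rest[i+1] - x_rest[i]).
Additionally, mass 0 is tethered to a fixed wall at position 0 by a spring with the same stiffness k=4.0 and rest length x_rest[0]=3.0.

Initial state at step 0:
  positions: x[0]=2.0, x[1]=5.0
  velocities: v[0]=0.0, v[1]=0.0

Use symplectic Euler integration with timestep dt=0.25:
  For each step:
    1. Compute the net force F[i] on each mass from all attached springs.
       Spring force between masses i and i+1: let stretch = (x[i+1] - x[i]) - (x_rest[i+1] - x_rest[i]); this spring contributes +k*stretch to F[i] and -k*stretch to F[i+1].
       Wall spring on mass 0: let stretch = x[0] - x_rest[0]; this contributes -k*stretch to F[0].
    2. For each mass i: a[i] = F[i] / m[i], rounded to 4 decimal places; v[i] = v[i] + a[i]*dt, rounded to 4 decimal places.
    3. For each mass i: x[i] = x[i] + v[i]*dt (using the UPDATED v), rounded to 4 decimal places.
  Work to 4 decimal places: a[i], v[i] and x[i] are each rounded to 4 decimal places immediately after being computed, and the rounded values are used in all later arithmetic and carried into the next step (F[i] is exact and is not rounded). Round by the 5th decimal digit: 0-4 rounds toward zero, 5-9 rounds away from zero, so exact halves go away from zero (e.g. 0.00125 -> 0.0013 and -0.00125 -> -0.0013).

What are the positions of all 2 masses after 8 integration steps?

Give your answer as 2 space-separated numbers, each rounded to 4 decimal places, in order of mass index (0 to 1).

Step 0: x=[2.0000 5.0000] v=[0.0000 0.0000]
Step 1: x=[2.2500 5.0000] v=[1.0000 0.0000]
Step 2: x=[2.6250 5.0625] v=[1.5000 0.2500]
Step 3: x=[2.9531 5.2656] v=[1.3125 0.8125]
Step 4: x=[3.1211 5.6406] v=[0.6719 1.5000]
Step 5: x=[3.1387 6.1357] v=[0.0703 1.9805]
Step 6: x=[3.1209 6.6316] v=[-0.0714 1.9835]
Step 7: x=[3.2005 6.9998] v=[0.3184 1.4728]
Step 8: x=[3.4298 7.1682] v=[0.9172 0.6735]

Answer: 3.4298 7.1682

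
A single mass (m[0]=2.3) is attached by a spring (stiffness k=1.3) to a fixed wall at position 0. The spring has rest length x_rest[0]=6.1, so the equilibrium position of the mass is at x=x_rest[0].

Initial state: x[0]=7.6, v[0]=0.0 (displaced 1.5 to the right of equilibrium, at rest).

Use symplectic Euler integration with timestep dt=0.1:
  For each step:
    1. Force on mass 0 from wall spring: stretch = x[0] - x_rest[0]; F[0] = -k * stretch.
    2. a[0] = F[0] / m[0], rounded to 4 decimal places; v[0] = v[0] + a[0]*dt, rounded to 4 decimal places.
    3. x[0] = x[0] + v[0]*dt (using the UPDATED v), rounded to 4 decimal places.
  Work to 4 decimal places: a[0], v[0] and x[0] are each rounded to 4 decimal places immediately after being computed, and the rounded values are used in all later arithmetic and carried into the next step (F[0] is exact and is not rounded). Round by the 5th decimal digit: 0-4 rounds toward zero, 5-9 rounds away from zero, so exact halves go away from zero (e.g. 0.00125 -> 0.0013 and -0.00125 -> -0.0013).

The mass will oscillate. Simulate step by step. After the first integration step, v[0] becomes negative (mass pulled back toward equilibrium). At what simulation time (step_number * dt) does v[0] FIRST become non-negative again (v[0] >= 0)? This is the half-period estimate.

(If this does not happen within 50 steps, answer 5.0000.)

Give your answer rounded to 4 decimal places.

Step 0: x=[7.6000] v=[0.0000]
Step 1: x=[7.5915] v=[-0.0848]
Step 2: x=[7.5746] v=[-0.1691]
Step 3: x=[7.5494] v=[-0.2525]
Step 4: x=[7.5160] v=[-0.3344]
Step 5: x=[7.4746] v=[-0.4144]
Step 6: x=[7.4254] v=[-0.4921]
Step 7: x=[7.3687] v=[-0.5670]
Step 8: x=[7.3048] v=[-0.6387]
Step 9: x=[7.2341] v=[-0.7068]
Step 10: x=[7.1570] v=[-0.7709]
Step 11: x=[7.0739] v=[-0.8306]
Step 12: x=[6.9853] v=[-0.8857]
Step 13: x=[6.8917] v=[-0.9357]
Step 14: x=[6.7937] v=[-0.9805]
Step 15: x=[6.6917] v=[-1.0197]
Step 16: x=[6.5864] v=[-1.0531]
Step 17: x=[6.4783] v=[-1.0806]
Step 18: x=[6.3681] v=[-1.1020]
Step 19: x=[6.2564] v=[-1.1172]
Step 20: x=[6.1438] v=[-1.1260]
Step 21: x=[6.0310] v=[-1.1285]
Step 22: x=[5.9185] v=[-1.1246]
Step 23: x=[5.8071] v=[-1.1143]
Step 24: x=[5.6973] v=[-1.0977]
Step 25: x=[5.5898] v=[-1.0749]
Step 26: x=[5.4852] v=[-1.0461]
Step 27: x=[5.3841] v=[-1.0114]
Step 28: x=[5.2870] v=[-0.9709]
Step 29: x=[5.1945] v=[-0.9250]
Step 30: x=[5.1071] v=[-0.8738]
Step 31: x=[5.0253] v=[-0.8177]
Step 32: x=[4.9496] v=[-0.7570]
Step 33: x=[4.8804] v=[-0.6920]
Step 34: x=[4.8181] v=[-0.6231]
Step 35: x=[4.7630] v=[-0.5506]
Step 36: x=[4.7155] v=[-0.4750]
Step 37: x=[4.6758] v=[-0.3968]
Step 38: x=[4.6442] v=[-0.3163]
Step 39: x=[4.6208] v=[-0.2340]
Step 40: x=[4.6058] v=[-0.1504]
Step 41: x=[4.5992] v=[-0.0660]
Step 42: x=[4.6011] v=[0.0188]
First v>=0 after going negative at step 42, time=4.2000

Answer: 4.2000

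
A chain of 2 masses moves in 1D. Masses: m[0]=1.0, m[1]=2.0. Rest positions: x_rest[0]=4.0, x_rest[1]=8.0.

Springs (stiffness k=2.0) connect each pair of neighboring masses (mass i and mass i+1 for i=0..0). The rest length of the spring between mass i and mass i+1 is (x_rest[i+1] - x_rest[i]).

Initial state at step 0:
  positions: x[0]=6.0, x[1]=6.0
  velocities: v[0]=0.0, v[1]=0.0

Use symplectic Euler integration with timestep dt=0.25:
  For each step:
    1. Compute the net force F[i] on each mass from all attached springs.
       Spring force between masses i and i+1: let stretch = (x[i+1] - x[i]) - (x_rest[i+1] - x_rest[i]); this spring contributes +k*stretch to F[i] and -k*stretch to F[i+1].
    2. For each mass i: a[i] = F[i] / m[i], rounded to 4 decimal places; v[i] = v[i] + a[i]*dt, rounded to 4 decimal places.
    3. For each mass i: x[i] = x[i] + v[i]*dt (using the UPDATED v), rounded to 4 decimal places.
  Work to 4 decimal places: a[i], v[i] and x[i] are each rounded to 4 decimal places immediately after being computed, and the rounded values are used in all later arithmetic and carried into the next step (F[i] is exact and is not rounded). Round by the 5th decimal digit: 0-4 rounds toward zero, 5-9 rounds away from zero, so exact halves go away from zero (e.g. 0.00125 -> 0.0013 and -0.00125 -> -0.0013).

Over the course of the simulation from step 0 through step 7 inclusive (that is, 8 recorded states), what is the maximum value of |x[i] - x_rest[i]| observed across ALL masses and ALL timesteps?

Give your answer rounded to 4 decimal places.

Step 0: x=[6.0000 6.0000] v=[0.0000 0.0000]
Step 1: x=[5.5000 6.2500] v=[-2.0000 1.0000]
Step 2: x=[4.5938 6.7031] v=[-3.6250 1.8125]
Step 3: x=[3.4512 7.2744] v=[-4.5704 2.2852]
Step 4: x=[2.2865 7.8568] v=[-4.6588 2.3294]
Step 5: x=[1.3181 8.3410] v=[-3.8737 1.9368]
Step 6: x=[0.7275 8.6363] v=[-2.3623 1.1811]
Step 7: x=[0.6255 8.6873] v=[-0.4079 0.2039]
Max displacement = 3.3745

Answer: 3.3745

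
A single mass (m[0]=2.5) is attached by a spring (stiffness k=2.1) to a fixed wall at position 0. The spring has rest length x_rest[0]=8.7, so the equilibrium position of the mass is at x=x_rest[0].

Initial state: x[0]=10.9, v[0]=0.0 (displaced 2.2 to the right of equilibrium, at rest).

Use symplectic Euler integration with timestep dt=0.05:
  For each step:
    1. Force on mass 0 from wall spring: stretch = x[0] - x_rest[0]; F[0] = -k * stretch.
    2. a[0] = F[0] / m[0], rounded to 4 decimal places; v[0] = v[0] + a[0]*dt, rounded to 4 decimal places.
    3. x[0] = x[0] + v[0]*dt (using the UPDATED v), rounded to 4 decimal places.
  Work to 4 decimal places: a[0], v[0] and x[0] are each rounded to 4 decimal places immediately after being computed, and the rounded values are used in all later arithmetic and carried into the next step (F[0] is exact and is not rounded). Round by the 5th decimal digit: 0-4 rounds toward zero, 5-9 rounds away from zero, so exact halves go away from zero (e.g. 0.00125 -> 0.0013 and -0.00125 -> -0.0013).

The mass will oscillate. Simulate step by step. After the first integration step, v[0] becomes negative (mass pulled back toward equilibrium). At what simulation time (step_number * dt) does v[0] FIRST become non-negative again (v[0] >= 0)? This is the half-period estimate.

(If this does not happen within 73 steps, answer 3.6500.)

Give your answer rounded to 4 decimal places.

Step 0: x=[10.9000] v=[0.0000]
Step 1: x=[10.8954] v=[-0.0924]
Step 2: x=[10.8862] v=[-0.1846]
Step 3: x=[10.8724] v=[-0.2764]
Step 4: x=[10.8540] v=[-0.3676]
Step 5: x=[10.8311] v=[-0.4581]
Step 6: x=[10.8037] v=[-0.5476]
Step 7: x=[10.7719] v=[-0.6360]
Step 8: x=[10.7358] v=[-0.7230]
Step 9: x=[10.6954] v=[-0.8085]
Step 10: x=[10.6508] v=[-0.8923]
Step 11: x=[10.6021] v=[-0.9742]
Step 12: x=[10.5494] v=[-1.0541]
Step 13: x=[10.4928] v=[-1.1318]
Step 14: x=[10.4324] v=[-1.2071]
Step 15: x=[10.3684] v=[-1.2799]
Step 16: x=[10.3009] v=[-1.3500]
Step 17: x=[10.2300] v=[-1.4172]
Step 18: x=[10.1559] v=[-1.4815]
Step 19: x=[10.0788] v=[-1.5427]
Step 20: x=[9.9988] v=[-1.6006]
Step 21: x=[9.9160] v=[-1.6552]
Step 22: x=[9.8307] v=[-1.7063]
Step 23: x=[9.7430] v=[-1.7538]
Step 24: x=[9.6531] v=[-1.7976]
Step 25: x=[9.5612] v=[-1.8376]
Step 26: x=[9.4675] v=[-1.8738]
Step 27: x=[9.3722] v=[-1.9060]
Step 28: x=[9.2755] v=[-1.9342]
Step 29: x=[9.1776] v=[-1.9584]
Step 30: x=[9.0787] v=[-1.9785]
Step 31: x=[8.9790] v=[-1.9944]
Step 32: x=[8.8787] v=[-2.0061]
Step 33: x=[8.7780] v=[-2.0136]
Step 34: x=[8.6772] v=[-2.0169]
Step 35: x=[8.5764] v=[-2.0159]
Step 36: x=[8.4759] v=[-2.0107]
Step 37: x=[8.3758] v=[-2.0013]
Step 38: x=[8.2764] v=[-1.9877]
Step 39: x=[8.1779] v=[-1.9699]
Step 40: x=[8.0805] v=[-1.9480]
Step 41: x=[7.9844] v=[-1.9220]
Step 42: x=[7.8898] v=[-1.8919]
Step 43: x=[7.7969] v=[-1.8579]
Step 44: x=[7.7059] v=[-1.8200]
Step 45: x=[7.6170] v=[-1.7783]
Step 46: x=[7.5304] v=[-1.7328]
Step 47: x=[7.4462] v=[-1.6837]
Step 48: x=[7.3647] v=[-1.6310]
Step 49: x=[7.2860] v=[-1.5749]
Step 50: x=[7.2102] v=[-1.5155]
Step 51: x=[7.1376] v=[-1.4529]
Step 52: x=[7.0682] v=[-1.3873]
Step 53: x=[7.0023] v=[-1.3188]
Step 54: x=[6.9399] v=[-1.2475]
Step 55: x=[6.8812] v=[-1.1736]
Step 56: x=[6.8263] v=[-1.0972]
Step 57: x=[6.7754] v=[-1.0185]
Step 58: x=[6.7285] v=[-0.9377]
Step 59: x=[6.6858] v=[-0.8549]
Step 60: x=[6.6473] v=[-0.7703]
Step 61: x=[6.6131] v=[-0.6841]
Step 62: x=[6.5833] v=[-0.5965]
Step 63: x=[6.5579] v=[-0.5076]
Step 64: x=[6.5370] v=[-0.4176]
Step 65: x=[6.5207] v=[-0.3268]
Step 66: x=[6.5089] v=[-0.2353]
Step 67: x=[6.5017] v=[-0.1433]
Step 68: x=[6.4992] v=[-0.0510]
Step 69: x=[6.5013] v=[0.0414]
First v>=0 after going negative at step 69, time=3.4500

Answer: 3.4500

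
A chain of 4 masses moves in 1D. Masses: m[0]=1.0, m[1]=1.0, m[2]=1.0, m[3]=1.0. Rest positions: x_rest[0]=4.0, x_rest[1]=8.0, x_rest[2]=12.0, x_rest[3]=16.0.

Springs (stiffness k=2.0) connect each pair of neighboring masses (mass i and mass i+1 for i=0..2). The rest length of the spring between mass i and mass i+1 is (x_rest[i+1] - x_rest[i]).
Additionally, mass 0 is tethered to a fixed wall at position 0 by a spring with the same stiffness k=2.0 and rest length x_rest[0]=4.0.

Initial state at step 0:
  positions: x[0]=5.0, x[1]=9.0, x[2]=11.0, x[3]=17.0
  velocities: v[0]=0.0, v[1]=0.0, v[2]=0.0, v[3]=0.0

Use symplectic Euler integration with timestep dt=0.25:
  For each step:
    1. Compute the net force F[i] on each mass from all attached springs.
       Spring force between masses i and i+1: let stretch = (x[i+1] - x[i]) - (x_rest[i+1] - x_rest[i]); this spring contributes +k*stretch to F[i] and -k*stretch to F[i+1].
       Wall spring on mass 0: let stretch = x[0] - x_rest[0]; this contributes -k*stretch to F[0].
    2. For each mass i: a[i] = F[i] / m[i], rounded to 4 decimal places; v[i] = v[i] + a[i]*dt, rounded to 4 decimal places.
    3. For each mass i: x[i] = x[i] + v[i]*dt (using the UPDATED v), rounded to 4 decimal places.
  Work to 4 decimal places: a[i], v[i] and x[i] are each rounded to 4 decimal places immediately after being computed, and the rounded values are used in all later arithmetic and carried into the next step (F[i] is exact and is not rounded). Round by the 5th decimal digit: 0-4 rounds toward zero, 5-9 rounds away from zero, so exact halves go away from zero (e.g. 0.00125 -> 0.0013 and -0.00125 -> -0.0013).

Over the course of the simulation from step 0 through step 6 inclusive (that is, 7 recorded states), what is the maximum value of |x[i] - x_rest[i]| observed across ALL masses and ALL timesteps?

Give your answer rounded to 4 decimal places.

Answer: 1.7135

Derivation:
Step 0: x=[5.0000 9.0000 11.0000 17.0000] v=[0.0000 0.0000 0.0000 0.0000]
Step 1: x=[4.8750 8.7500 11.5000 16.7500] v=[-0.5000 -1.0000 2.0000 -1.0000]
Step 2: x=[4.6250 8.3594 12.3125 16.3438] v=[-1.0000 -1.5625 3.2500 -1.6250]
Step 3: x=[4.2637 7.9961 13.1348 15.9336] v=[-1.4453 -1.4532 3.2891 -1.6407]
Step 4: x=[3.8360 7.8086 13.6646 15.6736] v=[-1.7110 -0.7501 2.1192 -1.0401]
Step 5: x=[3.4253 7.8565 13.7135 15.6625] v=[-1.6427 0.1916 0.1957 -0.0446]
Step 6: x=[3.1404 8.0826 13.2739 15.9077] v=[-1.1398 0.9045 -1.7583 0.9809]
Max displacement = 1.7135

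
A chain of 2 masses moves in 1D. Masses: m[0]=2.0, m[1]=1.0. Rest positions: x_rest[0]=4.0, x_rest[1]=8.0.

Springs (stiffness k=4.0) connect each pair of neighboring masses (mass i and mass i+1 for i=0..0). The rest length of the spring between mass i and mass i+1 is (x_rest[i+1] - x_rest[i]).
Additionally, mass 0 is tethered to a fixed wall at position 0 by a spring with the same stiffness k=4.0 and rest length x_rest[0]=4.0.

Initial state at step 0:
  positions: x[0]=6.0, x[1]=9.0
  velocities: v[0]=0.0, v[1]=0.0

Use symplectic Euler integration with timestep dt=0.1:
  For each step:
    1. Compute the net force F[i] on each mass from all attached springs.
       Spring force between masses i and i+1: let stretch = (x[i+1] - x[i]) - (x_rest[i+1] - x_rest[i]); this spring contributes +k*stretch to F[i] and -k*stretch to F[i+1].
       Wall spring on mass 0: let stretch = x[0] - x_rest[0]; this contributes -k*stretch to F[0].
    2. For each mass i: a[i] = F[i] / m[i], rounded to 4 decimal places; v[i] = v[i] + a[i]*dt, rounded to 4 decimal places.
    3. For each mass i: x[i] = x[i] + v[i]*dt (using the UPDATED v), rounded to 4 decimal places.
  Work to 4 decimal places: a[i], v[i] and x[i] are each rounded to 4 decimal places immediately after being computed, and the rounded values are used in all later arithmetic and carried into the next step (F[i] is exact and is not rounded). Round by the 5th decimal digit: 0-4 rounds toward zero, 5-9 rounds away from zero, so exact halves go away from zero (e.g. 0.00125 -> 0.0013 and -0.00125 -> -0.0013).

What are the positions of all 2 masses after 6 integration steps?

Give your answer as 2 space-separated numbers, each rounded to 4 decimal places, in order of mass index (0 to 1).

Answer: 4.9472 9.5833

Derivation:
Step 0: x=[6.0000 9.0000] v=[0.0000 0.0000]
Step 1: x=[5.9400 9.0400] v=[-0.6000 0.4000]
Step 2: x=[5.8232 9.1160] v=[-1.1680 0.7600]
Step 3: x=[5.6558 9.2203] v=[-1.6741 1.0429]
Step 4: x=[5.4466 9.3420] v=[-2.0924 1.2171]
Step 5: x=[5.2063 9.4679] v=[-2.4026 1.2589]
Step 6: x=[4.9472 9.5833] v=[-2.5915 1.1543]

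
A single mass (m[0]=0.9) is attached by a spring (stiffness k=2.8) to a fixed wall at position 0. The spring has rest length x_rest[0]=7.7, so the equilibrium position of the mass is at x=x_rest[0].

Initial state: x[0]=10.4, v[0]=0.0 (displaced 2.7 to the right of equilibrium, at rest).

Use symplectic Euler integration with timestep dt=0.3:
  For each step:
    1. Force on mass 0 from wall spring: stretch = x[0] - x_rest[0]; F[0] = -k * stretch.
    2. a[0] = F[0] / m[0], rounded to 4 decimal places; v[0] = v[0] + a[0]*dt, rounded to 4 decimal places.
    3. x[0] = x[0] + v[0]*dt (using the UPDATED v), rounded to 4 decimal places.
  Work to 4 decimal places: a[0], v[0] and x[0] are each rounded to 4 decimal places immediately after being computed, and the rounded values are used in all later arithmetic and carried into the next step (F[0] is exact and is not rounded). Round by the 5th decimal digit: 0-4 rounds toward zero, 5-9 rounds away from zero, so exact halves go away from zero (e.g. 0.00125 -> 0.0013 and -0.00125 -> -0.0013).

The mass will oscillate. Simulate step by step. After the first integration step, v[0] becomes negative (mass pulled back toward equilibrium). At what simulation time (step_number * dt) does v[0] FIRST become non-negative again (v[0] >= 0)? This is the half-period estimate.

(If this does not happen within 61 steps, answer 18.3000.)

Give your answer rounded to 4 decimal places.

Answer: 1.8000

Derivation:
Step 0: x=[10.4000] v=[0.0000]
Step 1: x=[9.6440] v=[-2.5200]
Step 2: x=[8.3437] v=[-4.3344]
Step 3: x=[6.8631] v=[-4.9352]
Step 4: x=[5.6169] v=[-4.1541]
Step 5: x=[4.9539] v=[-2.2099]
Step 6: x=[5.0598] v=[0.3531]
First v>=0 after going negative at step 6, time=1.8000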